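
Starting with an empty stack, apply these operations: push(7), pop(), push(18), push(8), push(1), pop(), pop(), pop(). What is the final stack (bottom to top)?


push(7) -> [7]
pop() returns 7 -> []
push(18) -> [18]
push(8) -> [18, 8]
push(1) -> [18, 8, 1]
pop() returns 1 -> [18, 8]
pop() returns 8 -> [18]
pop() returns 18 -> []
Final stack (bottom to top): []


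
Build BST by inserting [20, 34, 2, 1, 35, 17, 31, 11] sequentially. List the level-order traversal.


Root = 20; build tree by BST insertion.
Level-Order traversal: [20, 2, 34, 1, 17, 31, 35, 11]


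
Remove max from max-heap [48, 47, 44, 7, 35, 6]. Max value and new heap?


Max = 48
Replace root with last, heapify down
Resulting heap: [47, 35, 44, 7, 6]


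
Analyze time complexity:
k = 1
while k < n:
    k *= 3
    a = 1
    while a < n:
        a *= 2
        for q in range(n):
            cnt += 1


Per nesting level: O(log n) * O(log n) * O(n) = O(n (log n)^2)
Complexity: O(n (log n)^2)


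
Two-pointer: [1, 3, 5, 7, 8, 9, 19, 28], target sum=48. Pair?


Two pointers: lo=0, hi=7
No pair sums to 48


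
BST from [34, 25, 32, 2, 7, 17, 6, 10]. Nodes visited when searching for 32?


BST root = 34
Search for 32: compare at each node
Path: [34, 25, 32]


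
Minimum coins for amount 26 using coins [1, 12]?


dp[0]=0; dp[i]=1+min(dp[i-c] for c in coins)
...dp[21]=10, dp[22]=11, dp[23]=12, dp[24]=2, dp[25]=3, dp[26]=4
Minimum coins for 26 = 4


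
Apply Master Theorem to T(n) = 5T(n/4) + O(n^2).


a=5, b=4, c=2. log_4(5)=1.161 < c=2. Case 3: O(n^c) = O(n^2)
Complexity: O(n^2)


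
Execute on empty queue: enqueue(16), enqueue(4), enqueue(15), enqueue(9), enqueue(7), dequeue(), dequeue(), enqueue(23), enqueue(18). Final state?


enqueue(16) -> [16]
enqueue(4) -> [16, 4]
enqueue(15) -> [16, 4, 15]
enqueue(9) -> [16, 4, 15, 9]
enqueue(7) -> [16, 4, 15, 9, 7]
dequeue() returns 16 -> [4, 15, 9, 7]
dequeue() returns 4 -> [15, 9, 7]
enqueue(23) -> [15, 9, 7, 23]
enqueue(18) -> [15, 9, 7, 23, 18]
Final queue (front to back): [15, 9, 7, 23, 18]


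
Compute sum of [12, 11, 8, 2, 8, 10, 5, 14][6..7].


Prefix sums: [0, 12, 23, 31, 33, 41, 51, 56, 70]
Sum[6..7] = prefix[8] - prefix[6] = 70 - 51 = 19


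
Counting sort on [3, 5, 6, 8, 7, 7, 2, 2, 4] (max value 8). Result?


Count array: [0, 0, 2, 1, 1, 1, 1, 2, 1]
Reconstruct: [2, 2, 3, 4, 5, 6, 7, 7, 8]


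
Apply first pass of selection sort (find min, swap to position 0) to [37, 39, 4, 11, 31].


After one pass: [4, 39, 37, 11, 31]


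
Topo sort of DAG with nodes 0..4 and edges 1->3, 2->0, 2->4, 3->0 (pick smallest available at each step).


Kahn's algorithm, process smallest node first
Order: [1, 2, 3, 0, 4]


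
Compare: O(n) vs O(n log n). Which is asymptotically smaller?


linear grows slower than linearithmic
O(n) is asymptotically smaller; O(n log n) grows faster


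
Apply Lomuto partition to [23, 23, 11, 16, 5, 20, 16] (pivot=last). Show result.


Elements <= 16 go left of pivot.
Result: [11, 16, 5, 16, 23, 20, 23], pivot at index 3


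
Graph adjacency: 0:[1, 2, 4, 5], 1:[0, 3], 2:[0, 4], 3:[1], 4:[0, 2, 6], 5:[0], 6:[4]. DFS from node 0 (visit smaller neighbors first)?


DFS stack-based: start with [0]
Visit order: [0, 1, 3, 2, 4, 6, 5]


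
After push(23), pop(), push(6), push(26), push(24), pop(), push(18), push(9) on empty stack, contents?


push(23) -> [23]
pop() returns 23 -> []
push(6) -> [6]
push(26) -> [6, 26]
push(24) -> [6, 26, 24]
pop() returns 24 -> [6, 26]
push(18) -> [6, 26, 18]
push(9) -> [6, 26, 18, 9]
Final stack (bottom to top): [6, 26, 18, 9]


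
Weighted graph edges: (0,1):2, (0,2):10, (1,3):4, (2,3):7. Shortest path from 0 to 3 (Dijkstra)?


Dijkstra from 0:
Distances: {0: 0, 1: 2, 2: 10, 3: 6}
Shortest distance to 3 = 6, path = [0, 1, 3]


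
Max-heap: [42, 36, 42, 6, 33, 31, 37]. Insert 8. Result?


Append 8: [42, 36, 42, 6, 33, 31, 37, 8]
Bubble up: swap idx 7(8) with idx 3(6)
Result: [42, 36, 42, 8, 33, 31, 37, 6]


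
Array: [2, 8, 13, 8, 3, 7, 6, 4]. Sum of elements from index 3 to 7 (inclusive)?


Prefix sums: [0, 2, 10, 23, 31, 34, 41, 47, 51]
Sum[3..7] = prefix[8] - prefix[3] = 51 - 23 = 28


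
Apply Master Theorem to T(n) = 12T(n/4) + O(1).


a=12, b=4, c=0. log_4(12)=1.792 > c=0. Case 1: O(n^log_b(a)) = O(n^1.792)
Complexity: O(n^1.792)


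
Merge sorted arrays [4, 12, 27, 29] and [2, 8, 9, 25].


Compare heads, take smaller each step.
Merged: [2, 4, 8, 9, 12, 25, 27, 29]


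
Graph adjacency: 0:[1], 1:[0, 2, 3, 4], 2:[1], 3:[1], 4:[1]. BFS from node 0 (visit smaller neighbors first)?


BFS queue: start with [0]
Visit order: [0, 1, 2, 3, 4]


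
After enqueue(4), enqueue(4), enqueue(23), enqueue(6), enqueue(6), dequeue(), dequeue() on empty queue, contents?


enqueue(4) -> [4]
enqueue(4) -> [4, 4]
enqueue(23) -> [4, 4, 23]
enqueue(6) -> [4, 4, 23, 6]
enqueue(6) -> [4, 4, 23, 6, 6]
dequeue() returns 4 -> [4, 23, 6, 6]
dequeue() returns 4 -> [23, 6, 6]
Final queue (front to back): [23, 6, 6]


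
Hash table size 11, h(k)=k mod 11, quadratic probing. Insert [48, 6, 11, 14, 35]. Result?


Insertions: 48->slot 4; 6->slot 6; 11->slot 0; 14->slot 3; 35->slot 2
Table: [11, None, 35, 14, 48, None, 6, None, None, None, None]


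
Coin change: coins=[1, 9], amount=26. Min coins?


dp[0]=0; dp[i]=1+min(dp[i-c] for c in coins)
...dp[21]=5, dp[22]=6, dp[23]=7, dp[24]=8, dp[25]=9, dp[26]=10
Minimum coins for 26 = 10


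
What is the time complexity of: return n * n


Analysis: constant-time operation, no loop
Complexity: O(1)


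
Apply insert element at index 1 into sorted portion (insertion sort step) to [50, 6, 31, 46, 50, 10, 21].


After one pass: [6, 50, 31, 46, 50, 10, 21]


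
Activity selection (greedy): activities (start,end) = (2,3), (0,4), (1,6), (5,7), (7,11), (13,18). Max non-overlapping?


Greedy: pick earliest-ending, then skip overlaps.
Selected (4 activities): [(2, 3), (5, 7), (7, 11), (13, 18)]


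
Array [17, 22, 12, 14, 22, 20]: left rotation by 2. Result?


Left rotate by 2: [12, 14, 22, 20, 17, 22]


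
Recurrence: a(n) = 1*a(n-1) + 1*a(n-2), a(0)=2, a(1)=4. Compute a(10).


Build bottom-up:
...a(8)=110, a(9)=178, a(10)=1*178+1*110=288


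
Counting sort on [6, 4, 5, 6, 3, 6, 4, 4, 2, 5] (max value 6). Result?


Count array: [0, 0, 1, 1, 3, 2, 3]
Reconstruct: [2, 3, 4, 4, 4, 5, 5, 6, 6, 6]


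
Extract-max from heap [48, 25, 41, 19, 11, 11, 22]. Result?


Max = 48
Replace root with last, heapify down
Resulting heap: [41, 25, 22, 19, 11, 11]


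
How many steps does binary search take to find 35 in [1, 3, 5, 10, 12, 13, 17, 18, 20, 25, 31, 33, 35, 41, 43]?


Search for 35:
[0,14] mid=7 arr[7]=18
[8,14] mid=11 arr[11]=33
[12,14] mid=13 arr[13]=41
[12,12] mid=12 arr[12]=35
Total: 4 comparisons


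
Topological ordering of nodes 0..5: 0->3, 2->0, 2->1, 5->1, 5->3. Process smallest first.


Kahn's algorithm, process smallest node first
Order: [2, 0, 4, 5, 1, 3]


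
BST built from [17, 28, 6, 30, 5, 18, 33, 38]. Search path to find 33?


BST root = 17
Search for 33: compare at each node
Path: [17, 28, 30, 33]


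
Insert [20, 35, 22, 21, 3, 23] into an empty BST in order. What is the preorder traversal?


Root = 20; build tree by BST insertion.
Preorder traversal: [20, 3, 35, 22, 21, 23]


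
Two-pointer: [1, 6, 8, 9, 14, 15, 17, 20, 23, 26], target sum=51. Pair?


Two pointers: lo=0, hi=9
No pair sums to 51


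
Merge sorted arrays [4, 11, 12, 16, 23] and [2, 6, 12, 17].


Compare heads, take smaller each step.
Merged: [2, 4, 6, 11, 12, 12, 16, 17, 23]


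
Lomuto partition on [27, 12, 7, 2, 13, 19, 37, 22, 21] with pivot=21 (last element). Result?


Elements <= 21 go left of pivot.
Result: [12, 7, 2, 13, 19, 21, 37, 22, 27], pivot at index 5


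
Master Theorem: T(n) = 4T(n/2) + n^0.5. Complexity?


a=4, b=2, c=0.5. log_2(4)=2 > c=0.5. Case 1: O(n^log_b(a)) = O(n^2)
Complexity: O(n^2)


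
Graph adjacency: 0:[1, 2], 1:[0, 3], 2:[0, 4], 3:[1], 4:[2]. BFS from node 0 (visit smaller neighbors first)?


BFS queue: start with [0]
Visit order: [0, 1, 2, 3, 4]


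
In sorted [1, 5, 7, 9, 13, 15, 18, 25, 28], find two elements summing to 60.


Two pointers: lo=0, hi=8
No pair sums to 60


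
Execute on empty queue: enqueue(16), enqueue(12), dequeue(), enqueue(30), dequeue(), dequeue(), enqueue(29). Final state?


enqueue(16) -> [16]
enqueue(12) -> [16, 12]
dequeue() returns 16 -> [12]
enqueue(30) -> [12, 30]
dequeue() returns 12 -> [30]
dequeue() returns 30 -> []
enqueue(29) -> [29]
Final queue (front to back): [29]


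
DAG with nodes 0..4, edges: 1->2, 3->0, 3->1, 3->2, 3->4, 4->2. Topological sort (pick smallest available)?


Kahn's algorithm, process smallest node first
Order: [3, 0, 1, 4, 2]


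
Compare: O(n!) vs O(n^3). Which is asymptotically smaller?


cubic grows slower than factorial
O(n^3) is asymptotically smaller; O(n!) grows faster


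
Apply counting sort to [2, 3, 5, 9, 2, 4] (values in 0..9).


Count array: [0, 0, 2, 1, 1, 1, 0, 0, 0, 1]
Reconstruct: [2, 2, 3, 4, 5, 9]


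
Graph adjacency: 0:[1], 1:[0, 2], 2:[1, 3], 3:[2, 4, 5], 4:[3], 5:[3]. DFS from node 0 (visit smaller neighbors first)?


DFS stack-based: start with [0]
Visit order: [0, 1, 2, 3, 4, 5]


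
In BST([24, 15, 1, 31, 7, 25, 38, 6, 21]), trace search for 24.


BST root = 24
Search for 24: compare at each node
Path: [24]


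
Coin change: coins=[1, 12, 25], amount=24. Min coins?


dp[0]=0; dp[i]=1+min(dp[i-c] for c in coins)
...dp[19]=8, dp[20]=9, dp[21]=10, dp[22]=11, dp[23]=12, dp[24]=2
Minimum coins for 24 = 2


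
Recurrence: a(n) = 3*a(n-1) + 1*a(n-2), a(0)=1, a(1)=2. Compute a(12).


Build bottom-up:
...a(10)=98644, a(11)=325799, a(12)=3*325799+1*98644=1076041


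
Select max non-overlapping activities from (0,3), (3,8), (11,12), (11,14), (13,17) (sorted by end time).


Greedy: pick earliest-ending, then skip overlaps.
Selected (4 activities): [(0, 3), (3, 8), (11, 12), (13, 17)]


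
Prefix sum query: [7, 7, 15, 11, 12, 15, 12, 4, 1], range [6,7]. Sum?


Prefix sums: [0, 7, 14, 29, 40, 52, 67, 79, 83, 84]
Sum[6..7] = prefix[8] - prefix[6] = 83 - 67 = 16


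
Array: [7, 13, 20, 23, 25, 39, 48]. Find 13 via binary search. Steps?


Search for 13:
[0,6] mid=3 arr[3]=23
[0,2] mid=1 arr[1]=13
Total: 2 comparisons


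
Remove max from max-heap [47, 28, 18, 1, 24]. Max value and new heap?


Max = 47
Replace root with last, heapify down
Resulting heap: [28, 24, 18, 1]


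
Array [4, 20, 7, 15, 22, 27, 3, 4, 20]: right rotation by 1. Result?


Right rotate by 1: [20, 4, 20, 7, 15, 22, 27, 3, 4]


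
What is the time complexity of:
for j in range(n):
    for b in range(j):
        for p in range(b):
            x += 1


Per nesting level: O(n) * O(n) [triangular over j] * O(n) [triangular over b] = O(n^3)
Complexity: O(n^3)


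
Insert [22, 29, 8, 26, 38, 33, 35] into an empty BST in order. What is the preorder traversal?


Root = 22; build tree by BST insertion.
Preorder traversal: [22, 8, 29, 26, 38, 33, 35]


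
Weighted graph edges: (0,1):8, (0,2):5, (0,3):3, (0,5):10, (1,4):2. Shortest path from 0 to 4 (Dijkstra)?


Dijkstra from 0:
Distances: {0: 0, 1: 8, 2: 5, 3: 3, 4: 10, 5: 10}
Shortest distance to 4 = 10, path = [0, 1, 4]


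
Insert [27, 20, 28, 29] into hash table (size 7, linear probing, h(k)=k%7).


Insertions: 27->slot 6; 20->slot 0; 28->slot 1; 29->slot 2
Table: [20, 28, 29, None, None, None, 27]


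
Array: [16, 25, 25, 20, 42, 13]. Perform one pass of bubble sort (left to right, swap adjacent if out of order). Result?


After one pass: [16, 25, 20, 25, 13, 42]


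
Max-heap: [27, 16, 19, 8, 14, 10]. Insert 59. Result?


Append 59: [27, 16, 19, 8, 14, 10, 59]
Bubble up: swap idx 6(59) with idx 2(19); swap idx 2(59) with idx 0(27)
Result: [59, 16, 27, 8, 14, 10, 19]


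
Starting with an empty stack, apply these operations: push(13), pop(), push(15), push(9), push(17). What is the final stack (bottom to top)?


push(13) -> [13]
pop() returns 13 -> []
push(15) -> [15]
push(9) -> [15, 9]
push(17) -> [15, 9, 17]
Final stack (bottom to top): [15, 9, 17]


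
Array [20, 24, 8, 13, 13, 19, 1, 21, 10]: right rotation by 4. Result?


Right rotate by 4: [19, 1, 21, 10, 20, 24, 8, 13, 13]


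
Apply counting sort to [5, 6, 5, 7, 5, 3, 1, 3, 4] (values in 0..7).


Count array: [0, 1, 0, 2, 1, 3, 1, 1]
Reconstruct: [1, 3, 3, 4, 5, 5, 5, 6, 7]


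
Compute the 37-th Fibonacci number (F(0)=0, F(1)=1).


F(n)=F(n-1)+F(n-2)
...F(35)=9227465, F(36)=14930352, F(37)=24157817


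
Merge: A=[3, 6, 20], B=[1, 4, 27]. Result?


Compare heads, take smaller each step.
Merged: [1, 3, 4, 6, 20, 27]


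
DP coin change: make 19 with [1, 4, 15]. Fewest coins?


dp[0]=0; dp[i]=1+min(dp[i-c] for c in coins)
...dp[14]=5, dp[15]=1, dp[16]=2, dp[17]=3, dp[18]=4, dp[19]=2
Minimum coins for 19 = 2


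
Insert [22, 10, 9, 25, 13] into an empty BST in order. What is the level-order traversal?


Root = 22; build tree by BST insertion.
Level-Order traversal: [22, 10, 25, 9, 13]


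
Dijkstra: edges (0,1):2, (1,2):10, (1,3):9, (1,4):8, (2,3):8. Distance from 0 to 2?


Dijkstra from 0:
Distances: {0: 0, 1: 2, 2: 12, 3: 11, 4: 10}
Shortest distance to 2 = 12, path = [0, 1, 2]


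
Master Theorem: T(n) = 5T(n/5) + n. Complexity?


a=5, b=5, c=1. log_5(5)=1 = c=1. Case 2: O(n^c log n) = O(n log n)
Complexity: O(n log n)


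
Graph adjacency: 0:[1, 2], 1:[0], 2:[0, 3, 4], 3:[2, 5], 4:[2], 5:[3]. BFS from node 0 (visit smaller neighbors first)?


BFS queue: start with [0]
Visit order: [0, 1, 2, 3, 4, 5]


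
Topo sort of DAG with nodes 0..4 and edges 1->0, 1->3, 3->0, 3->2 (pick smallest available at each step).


Kahn's algorithm, process smallest node first
Order: [1, 3, 0, 2, 4]


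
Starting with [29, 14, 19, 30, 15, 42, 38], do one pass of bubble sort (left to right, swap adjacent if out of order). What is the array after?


After one pass: [14, 19, 29, 15, 30, 38, 42]


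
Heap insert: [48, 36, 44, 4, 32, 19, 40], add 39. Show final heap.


Append 39: [48, 36, 44, 4, 32, 19, 40, 39]
Bubble up: swap idx 7(39) with idx 3(4); swap idx 3(39) with idx 1(36)
Result: [48, 39, 44, 36, 32, 19, 40, 4]


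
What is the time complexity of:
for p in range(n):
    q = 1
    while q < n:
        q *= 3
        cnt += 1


Per nesting level: O(n) * O(log n) = O(n log n)
Complexity: O(n log n)


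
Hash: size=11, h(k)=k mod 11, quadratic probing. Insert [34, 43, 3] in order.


Insertions: 34->slot 1; 43->slot 10; 3->slot 3
Table: [None, 34, None, 3, None, None, None, None, None, None, 43]


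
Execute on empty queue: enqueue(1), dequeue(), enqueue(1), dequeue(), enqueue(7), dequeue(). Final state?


enqueue(1) -> [1]
dequeue() returns 1 -> []
enqueue(1) -> [1]
dequeue() returns 1 -> []
enqueue(7) -> [7]
dequeue() returns 7 -> []
Final queue (front to back): []


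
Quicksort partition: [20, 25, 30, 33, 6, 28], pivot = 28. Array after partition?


Elements <= 28 go left of pivot.
Result: [20, 25, 6, 28, 30, 33], pivot at index 3


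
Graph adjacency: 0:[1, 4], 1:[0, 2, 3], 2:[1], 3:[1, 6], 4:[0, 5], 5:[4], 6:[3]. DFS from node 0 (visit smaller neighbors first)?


DFS stack-based: start with [0]
Visit order: [0, 1, 2, 3, 6, 4, 5]


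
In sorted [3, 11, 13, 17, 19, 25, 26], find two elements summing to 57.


Two pointers: lo=0, hi=6
No pair sums to 57


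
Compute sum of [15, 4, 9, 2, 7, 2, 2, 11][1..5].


Prefix sums: [0, 15, 19, 28, 30, 37, 39, 41, 52]
Sum[1..5] = prefix[6] - prefix[1] = 39 - 15 = 24


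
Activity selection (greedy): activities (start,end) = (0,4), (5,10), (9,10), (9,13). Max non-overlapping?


Greedy: pick earliest-ending, then skip overlaps.
Selected (2 activities): [(0, 4), (5, 10)]


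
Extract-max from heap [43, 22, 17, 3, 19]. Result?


Max = 43
Replace root with last, heapify down
Resulting heap: [22, 19, 17, 3]


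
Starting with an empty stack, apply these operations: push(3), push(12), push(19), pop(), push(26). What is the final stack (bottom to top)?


push(3) -> [3]
push(12) -> [3, 12]
push(19) -> [3, 12, 19]
pop() returns 19 -> [3, 12]
push(26) -> [3, 12, 26]
Final stack (bottom to top): [3, 12, 26]


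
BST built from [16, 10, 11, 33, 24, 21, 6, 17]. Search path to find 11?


BST root = 16
Search for 11: compare at each node
Path: [16, 10, 11]


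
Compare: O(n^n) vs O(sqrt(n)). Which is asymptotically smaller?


sublinear grows slower than n^n
O(sqrt(n)) is asymptotically smaller; O(n^n) grows faster


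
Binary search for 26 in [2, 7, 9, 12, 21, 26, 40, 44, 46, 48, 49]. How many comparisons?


Search for 26:
[0,10] mid=5 arr[5]=26
Total: 1 comparisons


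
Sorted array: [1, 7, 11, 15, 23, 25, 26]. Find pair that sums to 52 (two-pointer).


Two pointers: lo=0, hi=6
No pair sums to 52


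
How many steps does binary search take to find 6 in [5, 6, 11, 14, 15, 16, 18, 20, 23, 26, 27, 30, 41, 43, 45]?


Search for 6:
[0,14] mid=7 arr[7]=20
[0,6] mid=3 arr[3]=14
[0,2] mid=1 arr[1]=6
Total: 3 comparisons


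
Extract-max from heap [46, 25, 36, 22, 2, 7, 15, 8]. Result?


Max = 46
Replace root with last, heapify down
Resulting heap: [36, 25, 15, 22, 2, 7, 8]


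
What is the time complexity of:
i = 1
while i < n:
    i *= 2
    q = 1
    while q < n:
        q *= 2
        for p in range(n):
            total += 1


Per nesting level: O(log n) * O(log n) * O(n) = O(n (log n)^2)
Complexity: O(n (log n)^2)


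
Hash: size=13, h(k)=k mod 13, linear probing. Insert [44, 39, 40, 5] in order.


Insertions: 44->slot 5; 39->slot 0; 40->slot 1; 5->slot 6
Table: [39, 40, None, None, None, 44, 5, None, None, None, None, None, None]


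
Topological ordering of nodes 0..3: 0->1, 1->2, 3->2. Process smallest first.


Kahn's algorithm, process smallest node first
Order: [0, 1, 3, 2]


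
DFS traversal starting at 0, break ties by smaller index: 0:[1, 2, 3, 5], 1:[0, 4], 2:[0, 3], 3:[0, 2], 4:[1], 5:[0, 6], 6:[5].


DFS stack-based: start with [0]
Visit order: [0, 1, 4, 2, 3, 5, 6]


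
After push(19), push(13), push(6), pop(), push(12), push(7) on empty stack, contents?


push(19) -> [19]
push(13) -> [19, 13]
push(6) -> [19, 13, 6]
pop() returns 6 -> [19, 13]
push(12) -> [19, 13, 12]
push(7) -> [19, 13, 12, 7]
Final stack (bottom to top): [19, 13, 12, 7]


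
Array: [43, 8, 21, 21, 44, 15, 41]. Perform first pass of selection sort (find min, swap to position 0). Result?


After one pass: [8, 43, 21, 21, 44, 15, 41]


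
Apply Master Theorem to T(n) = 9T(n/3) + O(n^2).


a=9, b=3, c=2. log_3(9)=2 = c=2. Case 2: O(n^c log n) = O(n^2 log n)
Complexity: O(n^2 log n)


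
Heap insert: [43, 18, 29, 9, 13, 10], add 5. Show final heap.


Append 5: [43, 18, 29, 9, 13, 10, 5]
Bubble up: no swaps needed
Result: [43, 18, 29, 9, 13, 10, 5]


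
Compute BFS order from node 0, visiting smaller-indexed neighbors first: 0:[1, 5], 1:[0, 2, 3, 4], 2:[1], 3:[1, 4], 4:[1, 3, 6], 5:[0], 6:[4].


BFS queue: start with [0]
Visit order: [0, 1, 5, 2, 3, 4, 6]


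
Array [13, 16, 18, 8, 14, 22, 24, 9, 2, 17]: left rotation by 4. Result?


Left rotate by 4: [14, 22, 24, 9, 2, 17, 13, 16, 18, 8]


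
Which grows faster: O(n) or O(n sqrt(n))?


linear grows slower than n^1.5
O(n) is asymptotically smaller; O(n sqrt(n)) grows faster


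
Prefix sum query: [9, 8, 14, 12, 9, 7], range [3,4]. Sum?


Prefix sums: [0, 9, 17, 31, 43, 52, 59]
Sum[3..4] = prefix[5] - prefix[3] = 52 - 31 = 21


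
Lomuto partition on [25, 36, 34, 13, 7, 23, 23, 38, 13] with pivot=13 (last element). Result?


Elements <= 13 go left of pivot.
Result: [13, 7, 13, 25, 36, 23, 23, 38, 34], pivot at index 2


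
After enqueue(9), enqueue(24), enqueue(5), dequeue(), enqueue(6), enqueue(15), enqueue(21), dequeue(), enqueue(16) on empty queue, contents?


enqueue(9) -> [9]
enqueue(24) -> [9, 24]
enqueue(5) -> [9, 24, 5]
dequeue() returns 9 -> [24, 5]
enqueue(6) -> [24, 5, 6]
enqueue(15) -> [24, 5, 6, 15]
enqueue(21) -> [24, 5, 6, 15, 21]
dequeue() returns 24 -> [5, 6, 15, 21]
enqueue(16) -> [5, 6, 15, 21, 16]
Final queue (front to back): [5, 6, 15, 21, 16]


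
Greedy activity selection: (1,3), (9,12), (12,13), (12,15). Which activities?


Greedy: pick earliest-ending, then skip overlaps.
Selected (3 activities): [(1, 3), (9, 12), (12, 13)]


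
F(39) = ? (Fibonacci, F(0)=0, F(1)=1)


F(n)=F(n-1)+F(n-2)
...F(37)=24157817, F(38)=39088169, F(39)=63245986


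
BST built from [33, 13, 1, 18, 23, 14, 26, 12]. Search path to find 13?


BST root = 33
Search for 13: compare at each node
Path: [33, 13]


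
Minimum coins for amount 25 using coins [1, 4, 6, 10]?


dp[0]=0; dp[i]=1+min(dp[i-c] for c in coins)
...dp[20]=2, dp[21]=3, dp[22]=3, dp[23]=4, dp[24]=3, dp[25]=4
Minimum coins for 25 = 4


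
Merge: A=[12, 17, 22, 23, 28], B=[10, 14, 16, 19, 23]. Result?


Compare heads, take smaller each step.
Merged: [10, 12, 14, 16, 17, 19, 22, 23, 23, 28]


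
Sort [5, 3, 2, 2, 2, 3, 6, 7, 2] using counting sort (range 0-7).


Count array: [0, 0, 4, 2, 0, 1, 1, 1]
Reconstruct: [2, 2, 2, 2, 3, 3, 5, 6, 7]


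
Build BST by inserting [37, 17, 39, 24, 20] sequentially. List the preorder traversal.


Root = 37; build tree by BST insertion.
Preorder traversal: [37, 17, 24, 20, 39]


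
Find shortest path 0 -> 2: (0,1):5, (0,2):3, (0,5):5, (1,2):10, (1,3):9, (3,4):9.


Dijkstra from 0:
Distances: {0: 0, 1: 5, 2: 3, 3: 14, 4: 23, 5: 5}
Shortest distance to 2 = 3, path = [0, 2]


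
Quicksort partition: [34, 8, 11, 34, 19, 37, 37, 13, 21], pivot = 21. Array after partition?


Elements <= 21 go left of pivot.
Result: [8, 11, 19, 13, 21, 37, 37, 34, 34], pivot at index 4


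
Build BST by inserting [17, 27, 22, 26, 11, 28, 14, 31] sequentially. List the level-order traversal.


Root = 17; build tree by BST insertion.
Level-Order traversal: [17, 11, 27, 14, 22, 28, 26, 31]


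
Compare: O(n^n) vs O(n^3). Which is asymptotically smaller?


cubic grows slower than n^n
O(n^3) is asymptotically smaller; O(n^n) grows faster


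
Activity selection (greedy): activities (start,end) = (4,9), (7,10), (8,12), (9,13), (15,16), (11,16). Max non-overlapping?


Greedy: pick earliest-ending, then skip overlaps.
Selected (3 activities): [(4, 9), (9, 13), (15, 16)]


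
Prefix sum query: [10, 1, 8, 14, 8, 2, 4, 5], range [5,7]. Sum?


Prefix sums: [0, 10, 11, 19, 33, 41, 43, 47, 52]
Sum[5..7] = prefix[8] - prefix[5] = 52 - 41 = 11


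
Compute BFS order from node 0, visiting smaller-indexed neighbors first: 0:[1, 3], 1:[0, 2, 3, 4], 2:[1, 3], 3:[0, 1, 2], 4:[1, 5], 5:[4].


BFS queue: start with [0]
Visit order: [0, 1, 3, 2, 4, 5]


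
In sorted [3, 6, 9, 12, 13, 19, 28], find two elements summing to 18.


Two pointers: lo=0, hi=6
Found pair: (6, 12) summing to 18


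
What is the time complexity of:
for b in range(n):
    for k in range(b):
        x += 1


Per nesting level: O(n) * O(n) [triangular over b] = O(n^2)
Complexity: O(n^2)


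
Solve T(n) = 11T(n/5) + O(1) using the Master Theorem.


a=11, b=5, c=0. log_5(11)=1.490 > c=0. Case 1: O(n^log_b(a)) = O(n^1.490)
Complexity: O(n^1.490)


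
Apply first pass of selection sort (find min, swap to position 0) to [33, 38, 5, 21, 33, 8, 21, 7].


After one pass: [5, 38, 33, 21, 33, 8, 21, 7]


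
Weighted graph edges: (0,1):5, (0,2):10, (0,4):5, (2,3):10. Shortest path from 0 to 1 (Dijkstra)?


Dijkstra from 0:
Distances: {0: 0, 1: 5, 2: 10, 3: 20, 4: 5}
Shortest distance to 1 = 5, path = [0, 1]


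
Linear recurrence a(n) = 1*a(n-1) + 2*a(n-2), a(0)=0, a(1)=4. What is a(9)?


Build bottom-up:
...a(7)=172, a(8)=340, a(9)=1*340+2*172=684


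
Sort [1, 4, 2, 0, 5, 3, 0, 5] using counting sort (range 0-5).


Count array: [2, 1, 1, 1, 1, 2]
Reconstruct: [0, 0, 1, 2, 3, 4, 5, 5]


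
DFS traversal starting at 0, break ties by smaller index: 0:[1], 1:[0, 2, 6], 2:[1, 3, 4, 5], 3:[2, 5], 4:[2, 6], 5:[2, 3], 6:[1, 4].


DFS stack-based: start with [0]
Visit order: [0, 1, 2, 3, 5, 4, 6]


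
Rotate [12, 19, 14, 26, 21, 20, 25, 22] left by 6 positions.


Left rotate by 6: [25, 22, 12, 19, 14, 26, 21, 20]


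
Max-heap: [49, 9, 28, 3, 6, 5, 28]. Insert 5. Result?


Append 5: [49, 9, 28, 3, 6, 5, 28, 5]
Bubble up: swap idx 7(5) with idx 3(3)
Result: [49, 9, 28, 5, 6, 5, 28, 3]


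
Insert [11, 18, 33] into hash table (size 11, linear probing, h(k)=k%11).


Insertions: 11->slot 0; 18->slot 7; 33->slot 1
Table: [11, 33, None, None, None, None, None, 18, None, None, None]


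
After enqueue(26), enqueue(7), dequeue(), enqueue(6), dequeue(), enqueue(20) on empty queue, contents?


enqueue(26) -> [26]
enqueue(7) -> [26, 7]
dequeue() returns 26 -> [7]
enqueue(6) -> [7, 6]
dequeue() returns 7 -> [6]
enqueue(20) -> [6, 20]
Final queue (front to back): [6, 20]


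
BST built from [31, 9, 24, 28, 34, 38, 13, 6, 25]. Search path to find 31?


BST root = 31
Search for 31: compare at each node
Path: [31]


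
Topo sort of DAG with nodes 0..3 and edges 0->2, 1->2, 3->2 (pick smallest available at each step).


Kahn's algorithm, process smallest node first
Order: [0, 1, 3, 2]


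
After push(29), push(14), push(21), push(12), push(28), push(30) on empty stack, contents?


push(29) -> [29]
push(14) -> [29, 14]
push(21) -> [29, 14, 21]
push(12) -> [29, 14, 21, 12]
push(28) -> [29, 14, 21, 12, 28]
push(30) -> [29, 14, 21, 12, 28, 30]
Final stack (bottom to top): [29, 14, 21, 12, 28, 30]


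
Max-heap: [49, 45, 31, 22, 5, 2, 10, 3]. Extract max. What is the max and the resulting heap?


Max = 49
Replace root with last, heapify down
Resulting heap: [45, 22, 31, 3, 5, 2, 10]


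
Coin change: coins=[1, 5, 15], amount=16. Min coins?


dp[0]=0; dp[i]=1+min(dp[i-c] for c in coins)
...dp[11]=3, dp[12]=4, dp[13]=5, dp[14]=6, dp[15]=1, dp[16]=2
Minimum coins for 16 = 2


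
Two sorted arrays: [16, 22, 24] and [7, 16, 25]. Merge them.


Compare heads, take smaller each step.
Merged: [7, 16, 16, 22, 24, 25]


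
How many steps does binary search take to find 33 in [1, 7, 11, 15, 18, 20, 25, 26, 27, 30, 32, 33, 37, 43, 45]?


Search for 33:
[0,14] mid=7 arr[7]=26
[8,14] mid=11 arr[11]=33
Total: 2 comparisons


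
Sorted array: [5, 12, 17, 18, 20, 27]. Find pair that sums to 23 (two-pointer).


Two pointers: lo=0, hi=5
Found pair: (5, 18) summing to 23


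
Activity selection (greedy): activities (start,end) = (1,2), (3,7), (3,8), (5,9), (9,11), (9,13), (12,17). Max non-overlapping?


Greedy: pick earliest-ending, then skip overlaps.
Selected (4 activities): [(1, 2), (3, 7), (9, 11), (12, 17)]


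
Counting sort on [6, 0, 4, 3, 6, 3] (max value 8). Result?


Count array: [1, 0, 0, 2, 1, 0, 2, 0, 0]
Reconstruct: [0, 3, 3, 4, 6, 6]


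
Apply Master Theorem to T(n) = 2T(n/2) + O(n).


a=2, b=2, c=1. log_2(2)=1 = c=1. Case 2: O(n^c log n) = O(n log n)
Complexity: O(n log n)


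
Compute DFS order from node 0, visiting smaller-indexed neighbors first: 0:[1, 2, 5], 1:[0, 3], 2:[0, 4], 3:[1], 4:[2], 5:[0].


DFS stack-based: start with [0]
Visit order: [0, 1, 3, 2, 4, 5]


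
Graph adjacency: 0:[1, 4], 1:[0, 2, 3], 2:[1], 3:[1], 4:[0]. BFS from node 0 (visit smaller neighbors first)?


BFS queue: start with [0]
Visit order: [0, 1, 4, 2, 3]


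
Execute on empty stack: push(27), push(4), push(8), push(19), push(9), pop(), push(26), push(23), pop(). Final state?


push(27) -> [27]
push(4) -> [27, 4]
push(8) -> [27, 4, 8]
push(19) -> [27, 4, 8, 19]
push(9) -> [27, 4, 8, 19, 9]
pop() returns 9 -> [27, 4, 8, 19]
push(26) -> [27, 4, 8, 19, 26]
push(23) -> [27, 4, 8, 19, 26, 23]
pop() returns 23 -> [27, 4, 8, 19, 26]
Final stack (bottom to top): [27, 4, 8, 19, 26]


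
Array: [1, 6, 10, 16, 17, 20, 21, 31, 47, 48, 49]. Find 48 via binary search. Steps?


Search for 48:
[0,10] mid=5 arr[5]=20
[6,10] mid=8 arr[8]=47
[9,10] mid=9 arr[9]=48
Total: 3 comparisons


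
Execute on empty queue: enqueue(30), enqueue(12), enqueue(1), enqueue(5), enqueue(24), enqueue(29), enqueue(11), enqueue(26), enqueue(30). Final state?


enqueue(30) -> [30]
enqueue(12) -> [30, 12]
enqueue(1) -> [30, 12, 1]
enqueue(5) -> [30, 12, 1, 5]
enqueue(24) -> [30, 12, 1, 5, 24]
enqueue(29) -> [30, 12, 1, 5, 24, 29]
enqueue(11) -> [30, 12, 1, 5, 24, 29, 11]
enqueue(26) -> [30, 12, 1, 5, 24, 29, 11, 26]
enqueue(30) -> [30, 12, 1, 5, 24, 29, 11, 26, 30]
Final queue (front to back): [30, 12, 1, 5, 24, 29, 11, 26, 30]


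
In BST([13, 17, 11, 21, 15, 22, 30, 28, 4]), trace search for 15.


BST root = 13
Search for 15: compare at each node
Path: [13, 17, 15]


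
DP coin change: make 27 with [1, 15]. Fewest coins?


dp[0]=0; dp[i]=1+min(dp[i-c] for c in coins)
...dp[22]=8, dp[23]=9, dp[24]=10, dp[25]=11, dp[26]=12, dp[27]=13
Minimum coins for 27 = 13


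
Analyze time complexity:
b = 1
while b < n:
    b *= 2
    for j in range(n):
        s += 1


Per nesting level: O(log n) * O(n) = O(n log n)
Complexity: O(n log n)


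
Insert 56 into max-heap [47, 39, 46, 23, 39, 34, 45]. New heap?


Append 56: [47, 39, 46, 23, 39, 34, 45, 56]
Bubble up: swap idx 7(56) with idx 3(23); swap idx 3(56) with idx 1(39); swap idx 1(56) with idx 0(47)
Result: [56, 47, 46, 39, 39, 34, 45, 23]


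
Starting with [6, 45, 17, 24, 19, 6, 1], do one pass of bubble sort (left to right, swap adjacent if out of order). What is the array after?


After one pass: [6, 17, 24, 19, 6, 1, 45]


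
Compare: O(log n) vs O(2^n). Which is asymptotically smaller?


logarithmic grows slower than exponential
O(log n) is asymptotically smaller; O(2^n) grows faster


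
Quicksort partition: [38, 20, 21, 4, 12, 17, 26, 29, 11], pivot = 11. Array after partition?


Elements <= 11 go left of pivot.
Result: [4, 11, 21, 38, 12, 17, 26, 29, 20], pivot at index 1


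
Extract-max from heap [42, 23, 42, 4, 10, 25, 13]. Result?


Max = 42
Replace root with last, heapify down
Resulting heap: [42, 23, 25, 4, 10, 13]


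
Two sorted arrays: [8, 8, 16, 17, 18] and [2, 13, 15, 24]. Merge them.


Compare heads, take smaller each step.
Merged: [2, 8, 8, 13, 15, 16, 17, 18, 24]


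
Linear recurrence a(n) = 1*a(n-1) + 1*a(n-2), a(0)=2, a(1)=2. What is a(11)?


Build bottom-up:
...a(9)=110, a(10)=178, a(11)=1*178+1*110=288


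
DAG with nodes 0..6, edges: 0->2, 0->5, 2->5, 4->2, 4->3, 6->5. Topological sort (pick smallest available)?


Kahn's algorithm, process smallest node first
Order: [0, 1, 4, 2, 3, 6, 5]


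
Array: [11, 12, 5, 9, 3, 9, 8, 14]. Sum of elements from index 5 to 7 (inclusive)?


Prefix sums: [0, 11, 23, 28, 37, 40, 49, 57, 71]
Sum[5..7] = prefix[8] - prefix[5] = 71 - 40 = 31


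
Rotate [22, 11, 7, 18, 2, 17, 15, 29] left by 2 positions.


Left rotate by 2: [7, 18, 2, 17, 15, 29, 22, 11]


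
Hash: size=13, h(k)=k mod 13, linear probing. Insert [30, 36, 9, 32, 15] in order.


Insertions: 30->slot 4; 36->slot 10; 9->slot 9; 32->slot 6; 15->slot 2
Table: [None, None, 15, None, 30, None, 32, None, None, 9, 36, None, None]


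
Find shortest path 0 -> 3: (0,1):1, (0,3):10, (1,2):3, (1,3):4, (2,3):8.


Dijkstra from 0:
Distances: {0: 0, 1: 1, 2: 4, 3: 5}
Shortest distance to 3 = 5, path = [0, 1, 3]


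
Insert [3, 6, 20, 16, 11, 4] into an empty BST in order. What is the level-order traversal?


Root = 3; build tree by BST insertion.
Level-Order traversal: [3, 6, 4, 20, 16, 11]


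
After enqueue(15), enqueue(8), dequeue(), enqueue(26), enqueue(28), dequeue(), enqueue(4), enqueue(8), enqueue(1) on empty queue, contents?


enqueue(15) -> [15]
enqueue(8) -> [15, 8]
dequeue() returns 15 -> [8]
enqueue(26) -> [8, 26]
enqueue(28) -> [8, 26, 28]
dequeue() returns 8 -> [26, 28]
enqueue(4) -> [26, 28, 4]
enqueue(8) -> [26, 28, 4, 8]
enqueue(1) -> [26, 28, 4, 8, 1]
Final queue (front to back): [26, 28, 4, 8, 1]


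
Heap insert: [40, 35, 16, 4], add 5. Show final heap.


Append 5: [40, 35, 16, 4, 5]
Bubble up: no swaps needed
Result: [40, 35, 16, 4, 5]


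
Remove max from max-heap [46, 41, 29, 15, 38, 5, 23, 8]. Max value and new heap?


Max = 46
Replace root with last, heapify down
Resulting heap: [41, 38, 29, 15, 8, 5, 23]


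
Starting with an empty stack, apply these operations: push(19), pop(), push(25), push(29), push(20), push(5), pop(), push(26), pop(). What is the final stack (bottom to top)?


push(19) -> [19]
pop() returns 19 -> []
push(25) -> [25]
push(29) -> [25, 29]
push(20) -> [25, 29, 20]
push(5) -> [25, 29, 20, 5]
pop() returns 5 -> [25, 29, 20]
push(26) -> [25, 29, 20, 26]
pop() returns 26 -> [25, 29, 20]
Final stack (bottom to top): [25, 29, 20]


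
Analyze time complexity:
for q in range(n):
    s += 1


Per nesting level: O(n) = O(n)
Complexity: O(n)


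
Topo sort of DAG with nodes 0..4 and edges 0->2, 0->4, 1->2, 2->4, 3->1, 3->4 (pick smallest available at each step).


Kahn's algorithm, process smallest node first
Order: [0, 3, 1, 2, 4]


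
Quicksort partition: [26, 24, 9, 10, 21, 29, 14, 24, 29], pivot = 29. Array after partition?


Elements <= 29 go left of pivot.
Result: [26, 24, 9, 10, 21, 29, 14, 24, 29], pivot at index 8


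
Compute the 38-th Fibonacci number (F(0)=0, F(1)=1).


F(n)=F(n-1)+F(n-2)
...F(36)=14930352, F(37)=24157817, F(38)=39088169


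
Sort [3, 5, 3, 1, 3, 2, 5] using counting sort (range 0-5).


Count array: [0, 1, 1, 3, 0, 2]
Reconstruct: [1, 2, 3, 3, 3, 5, 5]


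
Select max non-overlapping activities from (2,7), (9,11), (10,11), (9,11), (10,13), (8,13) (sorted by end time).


Greedy: pick earliest-ending, then skip overlaps.
Selected (2 activities): [(2, 7), (9, 11)]


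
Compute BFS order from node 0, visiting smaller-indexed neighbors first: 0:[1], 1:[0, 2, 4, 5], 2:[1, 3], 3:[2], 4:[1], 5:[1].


BFS queue: start with [0]
Visit order: [0, 1, 2, 4, 5, 3]


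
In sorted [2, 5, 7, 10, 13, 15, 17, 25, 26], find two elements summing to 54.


Two pointers: lo=0, hi=8
No pair sums to 54


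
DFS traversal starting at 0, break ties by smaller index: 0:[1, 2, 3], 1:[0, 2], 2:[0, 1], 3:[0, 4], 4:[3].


DFS stack-based: start with [0]
Visit order: [0, 1, 2, 3, 4]


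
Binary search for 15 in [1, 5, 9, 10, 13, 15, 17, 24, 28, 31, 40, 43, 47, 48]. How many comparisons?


Search for 15:
[0,13] mid=6 arr[6]=17
[0,5] mid=2 arr[2]=9
[3,5] mid=4 arr[4]=13
[5,5] mid=5 arr[5]=15
Total: 4 comparisons


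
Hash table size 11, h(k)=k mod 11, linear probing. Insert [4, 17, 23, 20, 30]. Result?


Insertions: 4->slot 4; 17->slot 6; 23->slot 1; 20->slot 9; 30->slot 8
Table: [None, 23, None, None, 4, None, 17, None, 30, 20, None]


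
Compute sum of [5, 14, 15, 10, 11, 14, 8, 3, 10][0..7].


Prefix sums: [0, 5, 19, 34, 44, 55, 69, 77, 80, 90]
Sum[0..7] = prefix[8] - prefix[0] = 80 - 0 = 80


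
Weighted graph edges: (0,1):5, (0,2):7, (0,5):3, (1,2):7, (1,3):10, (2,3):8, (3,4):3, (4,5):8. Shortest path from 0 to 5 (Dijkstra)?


Dijkstra from 0:
Distances: {0: 0, 1: 5, 2: 7, 3: 14, 4: 11, 5: 3}
Shortest distance to 5 = 3, path = [0, 5]


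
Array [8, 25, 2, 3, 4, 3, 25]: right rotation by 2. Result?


Right rotate by 2: [3, 25, 8, 25, 2, 3, 4]


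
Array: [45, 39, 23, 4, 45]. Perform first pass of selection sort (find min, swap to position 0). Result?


After one pass: [4, 39, 23, 45, 45]


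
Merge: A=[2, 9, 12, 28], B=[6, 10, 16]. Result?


Compare heads, take smaller each step.
Merged: [2, 6, 9, 10, 12, 16, 28]


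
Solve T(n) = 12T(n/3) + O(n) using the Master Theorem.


a=12, b=3, c=1. log_3(12)=2.262 > c=1. Case 1: O(n^log_b(a)) = O(n^2.262)
Complexity: O(n^2.262)


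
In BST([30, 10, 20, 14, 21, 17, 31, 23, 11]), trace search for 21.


BST root = 30
Search for 21: compare at each node
Path: [30, 10, 20, 21]


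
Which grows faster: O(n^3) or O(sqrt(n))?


sublinear grows slower than cubic
O(sqrt(n)) is asymptotically smaller; O(n^3) grows faster


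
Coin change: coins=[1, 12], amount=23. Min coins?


dp[0]=0; dp[i]=1+min(dp[i-c] for c in coins)
...dp[18]=7, dp[19]=8, dp[20]=9, dp[21]=10, dp[22]=11, dp[23]=12
Minimum coins for 23 = 12


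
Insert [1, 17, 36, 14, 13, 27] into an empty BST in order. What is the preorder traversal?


Root = 1; build tree by BST insertion.
Preorder traversal: [1, 17, 14, 13, 36, 27]


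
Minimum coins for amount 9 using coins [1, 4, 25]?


dp[0]=0; dp[i]=1+min(dp[i-c] for c in coins)
...dp[4]=1, dp[5]=2, dp[6]=3, dp[7]=4, dp[8]=2, dp[9]=3
Minimum coins for 9 = 3


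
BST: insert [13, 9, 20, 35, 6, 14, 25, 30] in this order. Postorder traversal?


Root = 13; build tree by BST insertion.
Postorder traversal: [6, 9, 14, 30, 25, 35, 20, 13]


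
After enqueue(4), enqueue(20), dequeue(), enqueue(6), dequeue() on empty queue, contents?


enqueue(4) -> [4]
enqueue(20) -> [4, 20]
dequeue() returns 4 -> [20]
enqueue(6) -> [20, 6]
dequeue() returns 20 -> [6]
Final queue (front to back): [6]


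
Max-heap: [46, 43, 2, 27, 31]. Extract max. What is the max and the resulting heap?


Max = 46
Replace root with last, heapify down
Resulting heap: [43, 31, 2, 27]


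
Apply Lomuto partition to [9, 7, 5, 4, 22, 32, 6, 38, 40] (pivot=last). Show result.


Elements <= 40 go left of pivot.
Result: [9, 7, 5, 4, 22, 32, 6, 38, 40], pivot at index 8


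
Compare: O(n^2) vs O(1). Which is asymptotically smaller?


constant grows slower than quadratic
O(1) is asymptotically smaller; O(n^2) grows faster


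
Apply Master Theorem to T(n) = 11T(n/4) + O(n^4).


a=11, b=4, c=4. log_4(11)=1.730 < c=4. Case 3: O(n^c) = O(n^4)
Complexity: O(n^4)


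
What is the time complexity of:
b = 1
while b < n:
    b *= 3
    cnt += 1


Per nesting level: O(log n) = O(log n)
Complexity: O(log n)


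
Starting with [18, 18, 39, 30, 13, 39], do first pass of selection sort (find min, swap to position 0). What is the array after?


After one pass: [13, 18, 39, 30, 18, 39]


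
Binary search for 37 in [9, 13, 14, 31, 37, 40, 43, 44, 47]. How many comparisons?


Search for 37:
[0,8] mid=4 arr[4]=37
Total: 1 comparisons


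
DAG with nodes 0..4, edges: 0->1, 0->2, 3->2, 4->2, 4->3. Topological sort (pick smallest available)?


Kahn's algorithm, process smallest node first
Order: [0, 1, 4, 3, 2]


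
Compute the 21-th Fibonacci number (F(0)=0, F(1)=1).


F(n)=F(n-1)+F(n-2)
...F(19)=4181, F(20)=6765, F(21)=10946


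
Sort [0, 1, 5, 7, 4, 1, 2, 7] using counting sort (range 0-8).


Count array: [1, 2, 1, 0, 1, 1, 0, 2, 0]
Reconstruct: [0, 1, 1, 2, 4, 5, 7, 7]


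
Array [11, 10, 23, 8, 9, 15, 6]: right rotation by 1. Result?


Right rotate by 1: [6, 11, 10, 23, 8, 9, 15]


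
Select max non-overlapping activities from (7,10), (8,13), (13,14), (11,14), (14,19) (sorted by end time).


Greedy: pick earliest-ending, then skip overlaps.
Selected (3 activities): [(7, 10), (13, 14), (14, 19)]


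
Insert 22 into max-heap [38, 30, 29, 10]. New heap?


Append 22: [38, 30, 29, 10, 22]
Bubble up: no swaps needed
Result: [38, 30, 29, 10, 22]


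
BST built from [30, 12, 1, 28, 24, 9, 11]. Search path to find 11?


BST root = 30
Search for 11: compare at each node
Path: [30, 12, 1, 9, 11]
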